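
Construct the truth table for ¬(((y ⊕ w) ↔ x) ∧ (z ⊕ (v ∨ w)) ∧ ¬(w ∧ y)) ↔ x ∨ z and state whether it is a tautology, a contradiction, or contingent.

x | y | z | w | v || φ
F | F | F | F | F || F
F | F | F | F | T || T
F | F | F | T | F || F
F | F | F | T | T || F
F | F | T | F | F || F
F | F | T | F | T || T
F | F | T | T | F || T
F | F | T | T | T || T
F | T | F | F | F || F
F | T | F | F | T || F
F | T | F | T | F || F
F | T | F | T | T || F
F | T | T | F | F || T
F | T | T | F | T || T
F | T | T | T | F || T
F | T | T | T | T || T
T | F | F | F | F || T
T | F | F | F | T || T
T | F | F | T | F || F
T | F | F | T | T || F
T | F | T | F | F || T
T | F | T | F | T || T
T | F | T | T | F || T
T | F | T | T | T || T
T | T | F | F | F || T
T | T | F | F | T || F
T | T | F | T | F || T
T | T | F | T | T || T
T | T | T | F | F || F
T | T | T | F | T || T
T | T | T | T | F || T
T | T | T | T | T || T
20 of 32 rows are T, so the formula is contingent.

contingent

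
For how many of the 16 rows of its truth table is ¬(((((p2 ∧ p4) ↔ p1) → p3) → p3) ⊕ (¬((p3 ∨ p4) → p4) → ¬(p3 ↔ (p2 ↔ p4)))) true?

10

p1 | p2 | p3 | p4 | φ
-- | -- | -- | -- | -
1  | 1  | 1  | 1  | 1
1  | 1  | 1  | 0  | 1
1  | 1  | 0  | 1  | 1
1  | 1  | 0  | 0  | 0
1  | 0  | 1  | 1  | 1
1  | 0  | 1  | 0  | 0
1  | 0  | 0  | 1  | 0
1  | 0  | 0  | 0  | 0
0  | 1  | 1  | 1  | 1
0  | 1  | 1  | 0  | 1
0  | 1  | 0  | 1  | 0
0  | 1  | 0  | 0  | 1
0  | 0  | 1  | 1  | 1
0  | 0  | 1  | 0  | 0
0  | 0  | 0  | 1  | 1
0  | 0  | 0  | 0  | 1
The formula is true on 10 of the 16 rows.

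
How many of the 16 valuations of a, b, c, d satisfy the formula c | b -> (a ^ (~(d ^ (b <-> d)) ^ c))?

a  b  c  d     (c | b)  (b <-> d)  (d ^ (b <-> d))  ~(d ^ (b <-> d))  (~(d ^ (b <-> d)) ^ c)  (a ^ (~(d ^ (b <-> d)) ^ c))  φ
1  1  1  1        1         1             0                1                    0                          1                1
1  1  1  0        1         0             0                1                    0                          1                1
1  1  0  1        1         1             0                1                    1                          0                0
1  1  0  0        1         0             0                1                    1                          0                0
1  0  1  1        1         0             1                0                    1                          0                0
1  0  1  0        1         1             1                0                    1                          0                0
1  0  0  1        0         0             1                0                    0                          1                1
1  0  0  0        0         1             1                0                    0                          1                1
0  1  1  1        1         1             0                1                    0                          0                0
0  1  1  0        1         0             0                1                    0                          0                0
0  1  0  1        1         1             0                1                    1                          1                1
0  1  0  0        1         0             0                1                    1                          1                1
0  0  1  1        1         0             1                0                    1                          1                1
0  0  1  0        1         1             1                0                    1                          1                1
0  0  0  1        0         0             1                0                    0                          0                1
0  0  0  0        0         1             1                0                    0                          0                1
The formula is true on 10 of the 16 rows.

10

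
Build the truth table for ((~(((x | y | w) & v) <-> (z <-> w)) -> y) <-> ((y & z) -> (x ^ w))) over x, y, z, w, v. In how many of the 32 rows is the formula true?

x | y | z | w | v || φ
F | F | F | F | F || F
F | F | F | F | T || F
F | F | F | T | F || T
F | F | F | T | T || F
F | F | T | F | F || T
F | F | T | F | T || T
F | F | T | T | F || F
F | F | T | T | T || T
F | T | F | F | F || T
F | T | F | F | T || T
F | T | F | T | F || T
F | T | F | T | T || T
F | T | T | F | F || F
F | T | T | F | T || F
F | T | T | T | F || T
F | T | T | T | T || T
T | F | F | F | F || F
T | F | F | F | T || T
T | F | F | T | F || T
T | F | F | T | T || F
T | F | T | F | F || T
T | F | T | F | T || F
T | F | T | T | F || F
T | F | T | T | T || T
T | T | F | F | F || T
T | T | F | F | T || T
T | T | F | T | F || T
T | T | F | T | T || T
T | T | T | F | F || T
T | T | T | F | T || T
T | T | T | T | F || F
T | T | T | T | T || F
The formula is true on 20 of the 32 rows.

20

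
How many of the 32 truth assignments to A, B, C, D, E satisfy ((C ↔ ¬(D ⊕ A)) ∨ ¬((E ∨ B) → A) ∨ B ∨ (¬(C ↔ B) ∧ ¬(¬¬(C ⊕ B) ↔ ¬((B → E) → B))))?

26

A | B | C | D | E | φ
- | - | - | - | - | -
F | F | F | F | F | F
F | F | F | F | T | T
F | F | F | T | F | T
F | F | F | T | T | T
F | F | T | F | F | T
F | F | T | F | T | T
F | F | T | T | F | F
F | F | T | T | T | T
F | T | F | F | F | T
F | T | F | F | T | T
F | T | F | T | F | T
F | T | F | T | T | T
F | T | T | F | F | T
F | T | T | F | T | T
F | T | T | T | F | T
F | T | T | T | T | T
T | F | F | F | F | T
T | F | F | F | T | T
T | F | F | T | F | F
T | F | F | T | T | F
T | F | T | F | F | F
T | F | T | F | T | F
T | F | T | T | F | T
T | F | T | T | T | T
T | T | F | F | F | T
T | T | F | F | T | T
T | T | F | T | F | T
T | T | F | T | T | T
T | T | T | F | F | T
T | T | T | F | T | T
T | T | T | T | F | T
T | T | T | T | T | T
The formula is true on 26 of the 32 rows.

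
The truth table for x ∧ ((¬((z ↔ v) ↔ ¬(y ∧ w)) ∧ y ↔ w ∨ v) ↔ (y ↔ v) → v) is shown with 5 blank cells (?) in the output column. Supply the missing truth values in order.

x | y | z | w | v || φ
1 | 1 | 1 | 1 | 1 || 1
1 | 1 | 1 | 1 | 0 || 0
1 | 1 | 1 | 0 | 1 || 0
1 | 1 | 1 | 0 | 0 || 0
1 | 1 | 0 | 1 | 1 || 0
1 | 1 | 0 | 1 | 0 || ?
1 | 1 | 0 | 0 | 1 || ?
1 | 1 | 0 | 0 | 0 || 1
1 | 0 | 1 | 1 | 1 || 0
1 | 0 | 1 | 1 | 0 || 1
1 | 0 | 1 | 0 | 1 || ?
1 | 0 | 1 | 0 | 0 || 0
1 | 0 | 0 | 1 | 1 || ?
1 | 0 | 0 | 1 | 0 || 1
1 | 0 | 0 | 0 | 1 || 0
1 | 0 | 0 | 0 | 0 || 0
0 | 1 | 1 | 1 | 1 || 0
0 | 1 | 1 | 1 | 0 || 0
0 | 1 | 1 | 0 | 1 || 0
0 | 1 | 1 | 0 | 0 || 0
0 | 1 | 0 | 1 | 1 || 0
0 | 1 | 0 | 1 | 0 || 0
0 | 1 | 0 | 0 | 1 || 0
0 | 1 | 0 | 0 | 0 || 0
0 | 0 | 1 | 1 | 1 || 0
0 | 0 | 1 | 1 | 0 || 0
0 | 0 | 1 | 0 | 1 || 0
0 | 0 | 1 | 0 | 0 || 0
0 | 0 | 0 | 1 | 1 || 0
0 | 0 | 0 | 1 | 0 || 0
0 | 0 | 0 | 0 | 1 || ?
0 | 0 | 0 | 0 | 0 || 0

1, 1, 0, 0, 0

Row x=1, y=1, z=0, w=1, v=0: ((¬((z ↔ v) ↔ ¬(y ∧ w)) ∧ y ↔ w ∨ v) ↔ (y ↔ v) → v) = 1, so the formula = 1.
Row x=1, y=1, z=0, w=0, v=1: ((¬((z ↔ v) ↔ ¬(y ∧ w)) ∧ y ↔ w ∨ v) ↔ (y ↔ v) → v) = 1, so the formula = 1.
Row x=1, y=0, z=1, w=0, v=1: ((¬((z ↔ v) ↔ ¬(y ∧ w)) ∧ y ↔ w ∨ v) ↔ (y ↔ v) → v) = 0, so the formula = 0.
Row x=1, y=0, z=0, w=1, v=1: ((¬((z ↔ v) ↔ ¬(y ∧ w)) ∧ y ↔ w ∨ v) ↔ (y ↔ v) → v) = 0, so the formula = 0.
Row x=0, y=0, z=0, w=0, v=1: ((¬((z ↔ v) ↔ ¬(y ∧ w)) ∧ y ↔ w ∨ v) ↔ (y ↔ v) → v) = 0, so the formula = 0.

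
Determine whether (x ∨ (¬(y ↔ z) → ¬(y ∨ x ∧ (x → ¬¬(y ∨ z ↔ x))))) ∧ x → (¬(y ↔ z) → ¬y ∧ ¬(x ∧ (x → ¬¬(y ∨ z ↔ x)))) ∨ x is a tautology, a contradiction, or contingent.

x | y | z || φ
T | T | T || T
T | T | F || T
T | F | T || T
T | F | F || T
F | T | T || T
F | T | F || T
F | F | T || T
F | F | F || T
Every row is T, so the formula is a tautology.

tautology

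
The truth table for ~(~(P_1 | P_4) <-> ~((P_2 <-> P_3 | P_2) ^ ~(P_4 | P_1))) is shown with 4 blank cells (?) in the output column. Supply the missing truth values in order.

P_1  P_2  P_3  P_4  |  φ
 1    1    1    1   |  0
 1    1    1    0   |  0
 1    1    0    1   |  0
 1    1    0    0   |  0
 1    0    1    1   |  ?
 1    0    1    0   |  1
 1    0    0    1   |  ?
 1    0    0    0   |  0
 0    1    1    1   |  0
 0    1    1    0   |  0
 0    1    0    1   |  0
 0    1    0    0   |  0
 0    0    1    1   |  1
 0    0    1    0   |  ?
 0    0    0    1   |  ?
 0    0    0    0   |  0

1, 0, 1, 0

Row P_1=1, P_2=0, P_3=1, P_4=1: ~(P_1 | P_4) = 0, ~((P_2 <-> P_3 | P_2) ^ ~(P_4 | P_1)) = 1, (~(P_1 | P_4) <-> ~((P_2 <-> P_3 | P_2) ^ ~(P_4 | P_1))) = 0, so the formula = 1.
Row P_1=1, P_2=0, P_3=0, P_4=1: ~(P_1 | P_4) = 0, ~((P_2 <-> P_3 | P_2) ^ ~(P_4 | P_1)) = 0, (~(P_1 | P_4) <-> ~((P_2 <-> P_3 | P_2) ^ ~(P_4 | P_1))) = 1, so the formula = 0.
Row P_1=0, P_2=0, P_3=1, P_4=0: ~(P_1 | P_4) = 1, ~((P_2 <-> P_3 | P_2) ^ ~(P_4 | P_1)) = 0, (~(P_1 | P_4) <-> ~((P_2 <-> P_3 | P_2) ^ ~(P_4 | P_1))) = 0, so the formula = 1.
Row P_1=0, P_2=0, P_3=0, P_4=1: ~(P_1 | P_4) = 0, ~((P_2 <-> P_3 | P_2) ^ ~(P_4 | P_1)) = 0, (~(P_1 | P_4) <-> ~((P_2 <-> P_3 | P_2) ^ ~(P_4 | P_1))) = 1, so the formula = 0.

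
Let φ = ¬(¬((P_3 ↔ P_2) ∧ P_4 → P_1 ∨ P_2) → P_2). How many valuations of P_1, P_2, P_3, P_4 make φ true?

1

P_1 | P_2 | P_3 | P_4 | φ
--- | --- | --- | --- | -
 0  |  0  |  0  |  0  | 0
 0  |  0  |  0  |  1  | 1
 0  |  0  |  1  |  0  | 0
 0  |  0  |  1  |  1  | 0
 0  |  1  |  0  |  0  | 0
 0  |  1  |  0  |  1  | 0
 0  |  1  |  1  |  0  | 0
 0  |  1  |  1  |  1  | 0
 1  |  0  |  0  |  0  | 0
 1  |  0  |  0  |  1  | 0
 1  |  0  |  1  |  0  | 0
 1  |  0  |  1  |  1  | 0
 1  |  1  |  0  |  0  | 0
 1  |  1  |  0  |  1  | 0
 1  |  1  |  1  |  0  | 0
 1  |  1  |  1  |  1  | 0
The formula is true on 1 of the 16 rows.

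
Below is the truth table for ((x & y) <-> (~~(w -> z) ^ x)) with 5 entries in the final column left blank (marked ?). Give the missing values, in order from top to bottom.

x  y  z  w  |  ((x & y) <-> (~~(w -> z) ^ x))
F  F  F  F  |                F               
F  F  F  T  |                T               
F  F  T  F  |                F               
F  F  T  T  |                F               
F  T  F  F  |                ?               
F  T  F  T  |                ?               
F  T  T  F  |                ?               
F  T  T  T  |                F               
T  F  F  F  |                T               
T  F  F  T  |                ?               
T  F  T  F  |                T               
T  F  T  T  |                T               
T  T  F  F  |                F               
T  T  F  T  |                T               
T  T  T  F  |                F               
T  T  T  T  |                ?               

F, T, F, F, F

Row x=F, y=T, z=F, w=F: (x & y) = F, (~~(w -> z) ^ x) = T, so ((x & y) <-> (~~(w -> z) ^ x)) = F.
Row x=F, y=T, z=F, w=T: (x & y) = F, (~~(w -> z) ^ x) = F, so ((x & y) <-> (~~(w -> z) ^ x)) = T.
Row x=F, y=T, z=T, w=F: (x & y) = F, (~~(w -> z) ^ x) = T, so ((x & y) <-> (~~(w -> z) ^ x)) = F.
Row x=T, y=F, z=F, w=T: (x & y) = F, (~~(w -> z) ^ x) = T, so ((x & y) <-> (~~(w -> z) ^ x)) = F.
Row x=T, y=T, z=T, w=T: (x & y) = T, (~~(w -> z) ^ x) = F, so ((x & y) <-> (~~(w -> z) ^ x)) = F.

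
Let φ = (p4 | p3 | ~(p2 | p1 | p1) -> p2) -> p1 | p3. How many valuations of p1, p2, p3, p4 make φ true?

p1  p2  p3  p4     (p4 | p3)  (p2 | p1 | p1)  ~(p2 | p1 | p1)  (p1 | p3)  φ
1   1   1   1          1            1                0             1      1
1   1   1   0          1            1                0             1      1
1   1   0   1          1            1                0             1      1
1   1   0   0          0            1                0             1      1
1   0   1   1          1            1                0             1      1
1   0   1   0          1            1                0             1      1
1   0   0   1          1            1                0             1      1
1   0   0   0          0            1                0             1      1
0   1   1   1          1            1                0             1      1
0   1   1   0          1            1                0             1      1
0   1   0   1          1            1                0             0      0
0   1   0   0          0            1                0             0      0
0   0   1   1          1            0                1             1      1
0   0   1   0          1            0                1             1      1
0   0   0   1          1            0                1             0      1
0   0   0   0          0            0                1             0      1
The formula is true on 14 of the 16 rows.

14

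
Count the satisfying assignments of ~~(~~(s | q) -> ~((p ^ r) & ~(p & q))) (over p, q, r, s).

12

p | q | r | s | φ
- | - | - | - | -
F | F | F | F | T
F | F | F | T | T
F | F | T | F | T
F | F | T | T | F
F | T | F | F | T
F | T | F | T | T
F | T | T | F | F
F | T | T | T | F
T | F | F | F | T
T | F | F | T | F
T | F | T | F | T
T | F | T | T | T
T | T | F | F | T
T | T | F | T | T
T | T | T | F | T
T | T | T | T | T
The formula is true on 12 of the 16 rows.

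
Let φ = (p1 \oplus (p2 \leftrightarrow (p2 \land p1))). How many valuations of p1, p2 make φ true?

p1 | p2 | φ
-- | -- | -
1  | 1  | 0
1  | 0  | 0
0  | 1  | 0
0  | 0  | 1
The formula is true on 1 of the 4 rows.

1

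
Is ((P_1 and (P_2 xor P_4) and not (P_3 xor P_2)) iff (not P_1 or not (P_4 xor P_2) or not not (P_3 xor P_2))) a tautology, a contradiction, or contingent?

P_1 | P_2 | P_3 | P_4 || (P_2 xor P_4) | (P_3 xor P_2) | not (P_3 xor P_2) | not P_1 | (P_4 xor P_2) | not (P_4 xor P_2) | not not (P_3 xor P_2) | φ
 0  |  0  |  0  |  0  ||       0       |       0       |         1         |    1    |       0       |         1         |           0           | 0
 0  |  0  |  0  |  1  ||       1       |       0       |         1         |    1    |       1       |         0         |           0           | 0
 0  |  0  |  1  |  0  ||       0       |       1       |         0         |    1    |       0       |         1         |           1           | 0
 0  |  0  |  1  |  1  ||       1       |       1       |         0         |    1    |       1       |         0         |           1           | 0
 0  |  1  |  0  |  0  ||       1       |       1       |         0         |    1    |       1       |         0         |           1           | 0
 0  |  1  |  0  |  1  ||       0       |       1       |         0         |    1    |       0       |         1         |           1           | 0
 0  |  1  |  1  |  0  ||       1       |       0       |         1         |    1    |       1       |         0         |           0           | 0
 0  |  1  |  1  |  1  ||       0       |       0       |         1         |    1    |       0       |         1         |           0           | 0
 1  |  0  |  0  |  0  ||       0       |       0       |         1         |    0    |       0       |         1         |           0           | 0
 1  |  0  |  0  |  1  ||       1       |       0       |         1         |    0    |       1       |         0         |           0           | 0
 1  |  0  |  1  |  0  ||       0       |       1       |         0         |    0    |       0       |         1         |           1           | 0
 1  |  0  |  1  |  1  ||       1       |       1       |         0         |    0    |       1       |         0         |           1           | 0
 1  |  1  |  0  |  0  ||       1       |       1       |         0         |    0    |       1       |         0         |           1           | 0
 1  |  1  |  0  |  1  ||       0       |       1       |         0         |    0    |       0       |         1         |           1           | 0
 1  |  1  |  1  |  0  ||       1       |       0       |         1         |    0    |       1       |         0         |           0           | 0
 1  |  1  |  1  |  1  ||       0       |       0       |         1         |    0    |       0       |         1         |           0           | 0
Every row is 0, so the formula is a contradiction.

contradiction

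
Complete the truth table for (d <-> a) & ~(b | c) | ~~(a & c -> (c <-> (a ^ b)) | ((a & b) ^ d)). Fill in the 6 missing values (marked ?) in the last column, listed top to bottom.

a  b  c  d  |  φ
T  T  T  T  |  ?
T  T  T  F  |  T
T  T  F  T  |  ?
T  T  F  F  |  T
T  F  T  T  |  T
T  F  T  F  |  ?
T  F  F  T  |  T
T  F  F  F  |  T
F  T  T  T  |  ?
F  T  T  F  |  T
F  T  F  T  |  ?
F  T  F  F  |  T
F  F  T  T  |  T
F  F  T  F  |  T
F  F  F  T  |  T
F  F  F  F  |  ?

Row a=T, b=T, c=T, d=T: ((d <-> a) & ~(b | c)) = F, ~~(a & c -> (c <-> (a ^ b)) | ((a & b) ^ d)) = F, so the formula = F.
Row a=T, b=T, c=F, d=T: ((d <-> a) & ~(b | c)) = F, ~~(a & c -> (c <-> (a ^ b)) | ((a & b) ^ d)) = T, so the formula = T.
Row a=T, b=F, c=T, d=F: ((d <-> a) & ~(b | c)) = F, ~~(a & c -> (c <-> (a ^ b)) | ((a & b) ^ d)) = T, so the formula = T.
Row a=F, b=T, c=T, d=T: ((d <-> a) & ~(b | c)) = F, ~~(a & c -> (c <-> (a ^ b)) | ((a & b) ^ d)) = T, so the formula = T.
Row a=F, b=T, c=F, d=T: ((d <-> a) & ~(b | c)) = F, ~~(a & c -> (c <-> (a ^ b)) | ((a & b) ^ d)) = T, so the formula = T.
Row a=F, b=F, c=F, d=F: ((d <-> a) & ~(b | c)) = T, ~~(a & c -> (c <-> (a ^ b)) | ((a & b) ^ d)) = T, so the formula = T.

F, T, T, T, T, T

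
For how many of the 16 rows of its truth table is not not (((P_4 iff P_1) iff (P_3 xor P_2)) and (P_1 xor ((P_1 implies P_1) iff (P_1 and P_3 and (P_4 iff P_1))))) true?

3

P_1 | P_2 | P_3 | P_4 | φ
--- | --- | --- | --- | -
 1  |  1  |  1  |  1  | 0
 1  |  1  |  1  |  0  | 1
 1  |  1  |  0  |  1  | 1
 1  |  1  |  0  |  0  | 0
 1  |  0  |  1  |  1  | 0
 1  |  0  |  1  |  0  | 0
 1  |  0  |  0  |  1  | 0
 1  |  0  |  0  |  0  | 1
 0  |  1  |  1  |  1  | 0
 0  |  1  |  1  |  0  | 0
 0  |  1  |  0  |  1  | 0
 0  |  1  |  0  |  0  | 0
 0  |  0  |  1  |  1  | 0
 0  |  0  |  1  |  0  | 0
 0  |  0  |  0  |  1  | 0
 0  |  0  |  0  |  0  | 0
The formula is true on 3 of the 16 rows.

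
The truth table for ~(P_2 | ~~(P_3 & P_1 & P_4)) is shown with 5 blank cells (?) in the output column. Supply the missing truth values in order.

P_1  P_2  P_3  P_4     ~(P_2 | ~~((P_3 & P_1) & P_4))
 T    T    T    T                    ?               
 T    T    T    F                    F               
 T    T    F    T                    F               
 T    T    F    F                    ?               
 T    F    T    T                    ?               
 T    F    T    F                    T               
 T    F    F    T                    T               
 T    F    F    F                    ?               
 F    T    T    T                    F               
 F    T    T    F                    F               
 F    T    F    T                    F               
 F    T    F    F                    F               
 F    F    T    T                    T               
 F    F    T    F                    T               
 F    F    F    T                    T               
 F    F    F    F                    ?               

F, F, F, T, T

Row P_1=T, P_2=T, P_3=T, P_4=T: ~~(P_3 & P_1 & P_4) = T, (P_2 | ~~(P_3 & P_1 & P_4)) = T, so ~(P_2 | ~~((P_3 & P_1) & P_4)) = F.
Row P_1=T, P_2=T, P_3=F, P_4=F: ~~(P_3 & P_1 & P_4) = F, (P_2 | ~~(P_3 & P_1 & P_4)) = T, so ~(P_2 | ~~((P_3 & P_1) & P_4)) = F.
Row P_1=T, P_2=F, P_3=T, P_4=T: ~~(P_3 & P_1 & P_4) = T, (P_2 | ~~(P_3 & P_1 & P_4)) = T, so ~(P_2 | ~~((P_3 & P_1) & P_4)) = F.
Row P_1=T, P_2=F, P_3=F, P_4=F: ~~(P_3 & P_1 & P_4) = F, (P_2 | ~~(P_3 & P_1 & P_4)) = F, so ~(P_2 | ~~((P_3 & P_1) & P_4)) = T.
Row P_1=F, P_2=F, P_3=F, P_4=F: ~~(P_3 & P_1 & P_4) = F, (P_2 | ~~(P_3 & P_1 & P_4)) = F, so ~(P_2 | ~~((P_3 & P_1) & P_4)) = T.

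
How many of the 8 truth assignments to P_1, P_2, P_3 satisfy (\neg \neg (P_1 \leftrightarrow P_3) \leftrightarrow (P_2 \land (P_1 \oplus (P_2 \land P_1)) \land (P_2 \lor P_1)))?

4

P_1 | P_2 | P_3 | φ
--- | --- | --- | -
 T  |  T  |  T  | F
 T  |  T  |  F  | T
 T  |  F  |  T  | F
 T  |  F  |  F  | T
 F  |  T  |  T  | T
 F  |  T  |  F  | F
 F  |  F  |  T  | T
 F  |  F  |  F  | F
The formula is true on 4 of the 8 rows.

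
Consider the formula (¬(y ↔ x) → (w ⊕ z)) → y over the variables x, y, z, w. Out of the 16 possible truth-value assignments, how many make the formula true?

x | y | z | w | (y ↔ x) | ¬(y ↔ x) | (w ⊕ z) | (¬(y ↔ x) → (w ⊕ z)) | ((¬(y ↔ x) → (w ⊕ z)) → y)
- | - | - | - | ------- | -------- | ------- | -------------------- | --------------------------
T | T | T | T |    T    |    F     |    F    |          T           |             T             
T | T | T | F |    T    |    F     |    T    |          T           |             T             
T | T | F | T |    T    |    F     |    T    |          T           |             T             
T | T | F | F |    T    |    F     |    F    |          T           |             T             
T | F | T | T |    F    |    T     |    F    |          F           |             T             
T | F | T | F |    F    |    T     |    T    |          T           |             F             
T | F | F | T |    F    |    T     |    T    |          T           |             F             
T | F | F | F |    F    |    T     |    F    |          F           |             T             
F | T | T | T |    F    |    T     |    F    |          F           |             T             
F | T | T | F |    F    |    T     |    T    |          T           |             T             
F | T | F | T |    F    |    T     |    T    |          T           |             T             
F | T | F | F |    F    |    T     |    F    |          F           |             T             
F | F | T | T |    T    |    F     |    F    |          T           |             F             
F | F | T | F |    T    |    F     |    T    |          T           |             F             
F | F | F | T |    T    |    F     |    T    |          T           |             F             
F | F | F | F |    T    |    F     |    F    |          T           |             F             
The formula is true on 10 of the 16 rows.

10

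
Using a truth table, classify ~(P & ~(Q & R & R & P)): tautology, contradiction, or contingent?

contingent

P  Q  R  |  (Q & R & R & P)  ~(Q & R & R & P)  (P & ~(Q & R & R & P))  ~(P & ~(Q & R & R & P))
0  0  0  |         0                1                    0                        1           
0  0  1  |         0                1                    0                        1           
0  1  0  |         0                1                    0                        1           
0  1  1  |         0                1                    0                        1           
1  0  0  |         0                1                    1                        0           
1  0  1  |         0                1                    1                        0           
1  1  0  |         0                1                    1                        0           
1  1  1  |         1                0                    0                        1           
5 of 8 rows are 1, so the formula is contingent.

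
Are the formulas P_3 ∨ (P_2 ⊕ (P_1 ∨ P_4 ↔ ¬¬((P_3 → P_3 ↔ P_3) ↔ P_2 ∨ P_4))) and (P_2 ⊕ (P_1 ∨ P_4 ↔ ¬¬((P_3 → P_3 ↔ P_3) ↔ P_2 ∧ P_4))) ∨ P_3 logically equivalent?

P_1 | P_2 | P_3 | P_4 | φ | ψ
--- | --- | --- | --- | - | -
 F  |  F  |  F  |  F  | F | F
 F  |  F  |  F  |  T  | F | T
 F  |  F  |  T  |  F  | T | T
 F  |  F  |  T  |  T  | T | T
 F  |  T  |  F  |  F  | F | T
 F  |  T  |  F  |  T  | T | T
 F  |  T  |  T  |  F  | T | T
 F  |  T  |  T  |  T  | T | T
 T  |  F  |  F  |  F  | T | T
 T  |  F  |  F  |  T  | F | T
 T  |  F  |  T  |  F  | T | T
 T  |  F  |  T  |  T  | T | T
 T  |  T  |  F  |  F  | T | F
 T  |  T  |  F  |  T  | T | T
 T  |  T  |  T  |  F  | T | T
 T  |  T  |  T  |  T  | T | T
The columns differ at P_1=F, P_2=F, P_3=F, P_4=T (φ=F, ψ=T), so they are not equivalent.

not equivalent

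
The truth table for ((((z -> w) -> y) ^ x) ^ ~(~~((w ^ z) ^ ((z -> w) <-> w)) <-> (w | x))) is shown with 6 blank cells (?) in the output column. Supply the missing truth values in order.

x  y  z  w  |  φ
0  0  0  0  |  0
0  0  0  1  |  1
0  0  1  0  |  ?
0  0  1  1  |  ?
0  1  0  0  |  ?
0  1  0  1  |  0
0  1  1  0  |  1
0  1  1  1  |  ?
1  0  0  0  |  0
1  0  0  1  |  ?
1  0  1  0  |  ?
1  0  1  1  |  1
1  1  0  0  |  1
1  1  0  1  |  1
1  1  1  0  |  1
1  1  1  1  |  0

1, 0, 1, 1, 0, 1

Row x=0, y=0, z=1, w=0: (((z -> w) -> y) ^ x) = 1, ~(~~((w ^ z) ^ ((z -> w) <-> w)) <-> (w | x)) = 0, so the formula = 1.
Row x=0, y=0, z=1, w=1: (((z -> w) -> y) ^ x) = 0, ~(~~((w ^ z) ^ ((z -> w) <-> w)) <-> (w | x)) = 0, so the formula = 0.
Row x=0, y=1, z=0, w=0: (((z -> w) -> y) ^ x) = 1, ~(~~((w ^ z) ^ ((z -> w) <-> w)) <-> (w | x)) = 0, so the formula = 1.
Row x=0, y=1, z=1, w=1: (((z -> w) -> y) ^ x) = 1, ~(~~((w ^ z) ^ ((z -> w) <-> w)) <-> (w | x)) = 0, so the formula = 1.
Row x=1, y=0, z=0, w=1: (((z -> w) -> y) ^ x) = 1, ~(~~((w ^ z) ^ ((z -> w) <-> w)) <-> (w | x)) = 1, so the formula = 0.
Row x=1, y=0, z=1, w=0: (((z -> w) -> y) ^ x) = 0, ~(~~((w ^ z) ^ ((z -> w) <-> w)) <-> (w | x)) = 1, so the formula = 1.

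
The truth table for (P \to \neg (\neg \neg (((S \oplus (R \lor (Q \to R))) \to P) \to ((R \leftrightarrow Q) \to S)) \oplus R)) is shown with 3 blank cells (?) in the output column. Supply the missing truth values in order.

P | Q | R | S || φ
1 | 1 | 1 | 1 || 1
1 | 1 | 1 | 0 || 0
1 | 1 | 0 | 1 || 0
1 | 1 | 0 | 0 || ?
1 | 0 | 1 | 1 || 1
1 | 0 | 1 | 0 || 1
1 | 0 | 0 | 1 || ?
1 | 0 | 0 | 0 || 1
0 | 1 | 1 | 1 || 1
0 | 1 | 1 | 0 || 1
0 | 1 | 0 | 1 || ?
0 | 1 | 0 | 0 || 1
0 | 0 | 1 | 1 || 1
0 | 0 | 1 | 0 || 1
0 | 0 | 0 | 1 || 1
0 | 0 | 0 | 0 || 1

0, 0, 1

Row P=1, Q=1, R=0, S=0: \neg (\neg \neg (((S \oplus (R \lor (Q \to R))) \to P) \to ((R \leftrightarrow Q) \to S)) \oplus R) = 0, so the formula = 0.
Row P=1, Q=0, R=0, S=1: \neg (\neg \neg (((S \oplus (R \lor (Q \to R))) \to P) \to ((R \leftrightarrow Q) \to S)) \oplus R) = 0, so the formula = 0.
Row P=0, Q=1, R=0, S=1: \neg (\neg \neg (((S \oplus (R \lor (Q \to R))) \to P) \to ((R \leftrightarrow Q) \to S)) \oplus R) = 0, so the formula = 1.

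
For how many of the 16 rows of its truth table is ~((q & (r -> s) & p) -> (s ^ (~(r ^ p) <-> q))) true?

2

  p   |   q   |   r   |   s   ||   φ  
 True |  True |  True |  True ||  True
 True |  True |  True | False || False
 True |  True | False |  True || False
 True |  True | False | False ||  True
 True | False |  True |  True || False
 True | False |  True | False || False
 True | False | False |  True || False
 True | False | False | False || False
False |  True |  True |  True || False
False |  True |  True | False || False
False |  True | False |  True || False
False |  True | False | False || False
False | False |  True |  True || False
False | False |  True | False || False
False | False | False |  True || False
False | False | False | False || False
The formula is true on 2 of the 16 rows.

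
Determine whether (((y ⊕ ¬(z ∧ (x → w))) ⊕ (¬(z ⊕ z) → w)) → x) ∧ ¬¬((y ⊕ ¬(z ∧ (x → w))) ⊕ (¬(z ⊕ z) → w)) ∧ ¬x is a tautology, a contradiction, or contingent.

x | y | z | w | φ
- | - | - | - | -
T | T | T | T | F
T | T | T | F | F
T | T | F | T | F
T | T | F | F | F
T | F | T | T | F
T | F | T | F | F
T | F | F | T | F
T | F | F | F | F
F | T | T | T | F
F | T | T | F | F
F | T | F | T | F
F | T | F | F | F
F | F | T | T | F
F | F | T | F | F
F | F | F | T | F
F | F | F | F | F
Every row is F, so the formula is a contradiction.

contradiction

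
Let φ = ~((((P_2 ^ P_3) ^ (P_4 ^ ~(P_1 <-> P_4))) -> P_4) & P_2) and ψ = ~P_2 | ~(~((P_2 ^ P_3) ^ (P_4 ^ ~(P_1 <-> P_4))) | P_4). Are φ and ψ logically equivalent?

equivalent

P_1 | P_2 | P_3 | P_4 || φ | ψ
 1  |  1  |  1  |  1  || 0 | 0
 1  |  1  |  1  |  0  || 1 | 1
 1  |  1  |  0  |  1  || 0 | 0
 1  |  1  |  0  |  0  || 0 | 0
 1  |  0  |  1  |  1  || 1 | 1
 1  |  0  |  1  |  0  || 1 | 1
 1  |  0  |  0  |  1  || 1 | 1
 1  |  0  |  0  |  0  || 1 | 1
 0  |  1  |  1  |  1  || 0 | 0
 0  |  1  |  1  |  0  || 0 | 0
 0  |  1  |  0  |  1  || 0 | 0
 0  |  1  |  0  |  0  || 1 | 1
 0  |  0  |  1  |  1  || 1 | 1
 0  |  0  |  1  |  0  || 1 | 1
 0  |  0  |  0  |  1  || 1 | 1
 0  |  0  |  0  |  0  || 1 | 1
The columns for φ and ψ agree on every row, so they are logically equivalent.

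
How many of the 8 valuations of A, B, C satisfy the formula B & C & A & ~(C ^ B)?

1

  A   |   B   |   C   | ((B & C & A) & ~(C ^ B))
----- | ----- | ----- | ------------------------
 True |  True |  True |           True          
 True |  True | False |          False          
 True | False |  True |          False          
 True | False | False |          False          
False |  True |  True |          False          
False |  True | False |          False          
False | False |  True |          False          
False | False | False |          False          
The formula is true on 1 of the 8 rows.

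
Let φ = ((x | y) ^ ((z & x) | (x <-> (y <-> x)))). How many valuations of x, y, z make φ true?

x | y | z || φ
T | T | T || F
T | T | F || F
T | F | T || F
T | F | F || T
F | T | T || F
F | T | F || F
F | F | T || F
F | F | F || F
The formula is true on 1 of the 8 rows.

1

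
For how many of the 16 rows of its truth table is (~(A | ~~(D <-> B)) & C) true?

A  B  C  D     (~(A | ~~(D <-> B)) & C)
1  1  1  1                0            
1  1  1  0                0            
1  1  0  1                0            
1  1  0  0                0            
1  0  1  1                0            
1  0  1  0                0            
1  0  0  1                0            
1  0  0  0                0            
0  1  1  1                0            
0  1  1  0                1            
0  1  0  1                0            
0  1  0  0                0            
0  0  1  1                1            
0  0  1  0                0            
0  0  0  1                0            
0  0  0  0                0            
The formula is true on 2 of the 16 rows.

2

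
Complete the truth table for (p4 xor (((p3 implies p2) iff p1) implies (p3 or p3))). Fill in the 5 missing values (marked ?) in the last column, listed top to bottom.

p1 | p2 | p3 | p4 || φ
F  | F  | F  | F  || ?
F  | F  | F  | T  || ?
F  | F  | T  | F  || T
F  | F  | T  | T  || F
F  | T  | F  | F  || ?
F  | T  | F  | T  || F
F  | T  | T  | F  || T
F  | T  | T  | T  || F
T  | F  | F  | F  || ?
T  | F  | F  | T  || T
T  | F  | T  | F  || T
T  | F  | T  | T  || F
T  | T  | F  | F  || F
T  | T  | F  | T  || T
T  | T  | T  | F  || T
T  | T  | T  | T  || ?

T, F, T, F, F

Row p1=F, p2=F, p3=F, p4=F: (((p3 implies p2) iff p1) implies (p3 or p3)) = T, so the formula = T.
Row p1=F, p2=F, p3=F, p4=T: (((p3 implies p2) iff p1) implies (p3 or p3)) = T, so the formula = F.
Row p1=F, p2=T, p3=F, p4=F: (((p3 implies p2) iff p1) implies (p3 or p3)) = T, so the formula = T.
Row p1=T, p2=F, p3=F, p4=F: (((p3 implies p2) iff p1) implies (p3 or p3)) = F, so the formula = F.
Row p1=T, p2=T, p3=T, p4=T: (((p3 implies p2) iff p1) implies (p3 or p3)) = T, so the formula = F.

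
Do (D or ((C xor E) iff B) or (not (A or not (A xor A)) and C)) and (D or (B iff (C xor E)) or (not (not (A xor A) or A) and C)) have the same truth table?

equivalent

A | B | C | D | E || φ | ψ
1 | 1 | 1 | 1 | 1 || 1 | 1
1 | 1 | 1 | 1 | 0 || 1 | 1
1 | 1 | 1 | 0 | 1 || 0 | 0
1 | 1 | 1 | 0 | 0 || 1 | 1
1 | 1 | 0 | 1 | 1 || 1 | 1
1 | 1 | 0 | 1 | 0 || 1 | 1
1 | 1 | 0 | 0 | 1 || 1 | 1
1 | 1 | 0 | 0 | 0 || 0 | 0
1 | 0 | 1 | 1 | 1 || 1 | 1
1 | 0 | 1 | 1 | 0 || 1 | 1
1 | 0 | 1 | 0 | 1 || 1 | 1
1 | 0 | 1 | 0 | 0 || 0 | 0
1 | 0 | 0 | 1 | 1 || 1 | 1
1 | 0 | 0 | 1 | 0 || 1 | 1
1 | 0 | 0 | 0 | 1 || 0 | 0
1 | 0 | 0 | 0 | 0 || 1 | 1
0 | 1 | 1 | 1 | 1 || 1 | 1
0 | 1 | 1 | 1 | 0 || 1 | 1
0 | 1 | 1 | 0 | 1 || 0 | 0
0 | 1 | 1 | 0 | 0 || 1 | 1
0 | 1 | 0 | 1 | 1 || 1 | 1
0 | 1 | 0 | 1 | 0 || 1 | 1
0 | 1 | 0 | 0 | 1 || 1 | 1
0 | 1 | 0 | 0 | 0 || 0 | 0
0 | 0 | 1 | 1 | 1 || 1 | 1
0 | 0 | 1 | 1 | 0 || 1 | 1
0 | 0 | 1 | 0 | 1 || 1 | 1
0 | 0 | 1 | 0 | 0 || 0 | 0
0 | 0 | 0 | 1 | 1 || 1 | 1
0 | 0 | 0 | 1 | 0 || 1 | 1
0 | 0 | 0 | 0 | 1 || 0 | 0
0 | 0 | 0 | 0 | 0 || 1 | 1
The columns for φ and ψ agree on every row, so they are logically equivalent.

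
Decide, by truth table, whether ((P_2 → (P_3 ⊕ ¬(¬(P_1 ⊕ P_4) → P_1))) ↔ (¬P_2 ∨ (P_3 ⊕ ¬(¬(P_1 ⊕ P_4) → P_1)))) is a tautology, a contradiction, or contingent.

P_1 | P_2 | P_3 | P_4 | (P_1 ⊕ P_4) | ¬(P_1 ⊕ P_4) | (¬(P_1 ⊕ P_4) → P_1) | ¬(¬(P_1 ⊕ P_4) → P_1) | ¬P_2 | φ
--- | --- | --- | --- | ----------- | ------------ | -------------------- | --------------------- | ---- | -
 1  |  1  |  1  |  1  |      0      |      1       |          1           |           0           |  0   | 1
 1  |  1  |  1  |  0  |      1      |      0       |          1           |           0           |  0   | 1
 1  |  1  |  0  |  1  |      0      |      1       |          1           |           0           |  0   | 1
 1  |  1  |  0  |  0  |      1      |      0       |          1           |           0           |  0   | 1
 1  |  0  |  1  |  1  |      0      |      1       |          1           |           0           |  1   | 1
 1  |  0  |  1  |  0  |      1      |      0       |          1           |           0           |  1   | 1
 1  |  0  |  0  |  1  |      0      |      1       |          1           |           0           |  1   | 1
 1  |  0  |  0  |  0  |      1      |      0       |          1           |           0           |  1   | 1
 0  |  1  |  1  |  1  |      1      |      0       |          1           |           0           |  0   | 1
 0  |  1  |  1  |  0  |      0      |      1       |          0           |           1           |  0   | 1
 0  |  1  |  0  |  1  |      1      |      0       |          1           |           0           |  0   | 1
 0  |  1  |  0  |  0  |      0      |      1       |          0           |           1           |  0   | 1
 0  |  0  |  1  |  1  |      1      |      0       |          1           |           0           |  1   | 1
 0  |  0  |  1  |  0  |      0      |      1       |          0           |           1           |  1   | 1
 0  |  0  |  0  |  1  |      1      |      0       |          1           |           0           |  1   | 1
 0  |  0  |  0  |  0  |      0      |      1       |          0           |           1           |  1   | 1
Every row is 1, so the formula is a tautology.

tautology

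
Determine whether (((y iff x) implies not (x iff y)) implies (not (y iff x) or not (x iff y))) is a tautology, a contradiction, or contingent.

x | y | (y iff x) | (x iff y) | not (x iff y) | not (y iff x) | φ
- | - | --------- | --------- | ------------- | ------------- | -
T | T |     T     |     T     |       F       |       F       | T
T | F |     F     |     F     |       T       |       T       | T
F | T |     F     |     F     |       T       |       T       | T
F | F |     T     |     T     |       F       |       F       | T
Every row is T, so the formula is a tautology.

tautology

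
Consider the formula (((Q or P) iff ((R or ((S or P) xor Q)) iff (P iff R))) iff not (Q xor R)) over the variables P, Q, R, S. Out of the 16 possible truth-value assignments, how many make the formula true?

4

P  Q  R  S  |  φ
T  T  T  T  |  T
T  T  T  F  |  T
T  T  F  T  |  F
T  T  F  F  |  F
T  F  T  T  |  F
T  F  T  F  |  F
T  F  F  T  |  F
T  F  F  F  |  F
F  T  T  T  |  F
F  T  T  F  |  F
F  T  F  T  |  T
F  T  F  F  |  F
F  F  T  T  |  F
F  F  T  F  |  F
F  F  F  T  |  F
F  F  F  F  |  T
The formula is true on 4 of the 16 rows.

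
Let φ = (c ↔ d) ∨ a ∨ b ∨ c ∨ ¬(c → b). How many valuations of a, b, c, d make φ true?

15

  a      b      c      d    |  ((c ↔ d) ∨ (a ∨ b) ∨ c ∨ ¬(c → b))
 True   True   True   True  |                 True               
 True   True   True  False  |                 True               
 True   True  False   True  |                 True               
 True   True  False  False  |                 True               
 True  False   True   True  |                 True               
 True  False   True  False  |                 True               
 True  False  False   True  |                 True               
 True  False  False  False  |                 True               
False   True   True   True  |                 True               
False   True   True  False  |                 True               
False   True  False   True  |                 True               
False   True  False  False  |                 True               
False  False   True   True  |                 True               
False  False   True  False  |                 True               
False  False  False   True  |                False               
False  False  False  False  |                 True               
The formula is true on 15 of the 16 rows.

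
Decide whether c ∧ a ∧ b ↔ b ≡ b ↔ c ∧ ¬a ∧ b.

  a   |   b   |   c   |   φ   |   ψ  
----- | ----- | ----- | ----- | -----
 True |  True |  True |  True | False
 True |  True | False | False | False
 True | False |  True |  True |  True
 True | False | False |  True |  True
False |  True |  True | False |  True
False |  True | False | False | False
False | False |  True |  True |  True
False | False | False |  True |  True
The columns differ at a=True, b=True, c=True (φ=True, ψ=False), so they are not equivalent.

not equivalent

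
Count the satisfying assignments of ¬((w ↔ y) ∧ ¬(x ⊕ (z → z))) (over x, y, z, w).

12

x | y | z | w || (w ↔ y) | (z → z) | (x ⊕ (z → z)) | ¬(x ⊕ (z → z)) | ((w ↔ y) ∧ ¬(x ⊕ (z → z))) | ¬((w ↔ y) ∧ ¬(x ⊕ (z → z)))
F | F | F | F ||    T    |    T    |       T       |       F        |             F              |              T             
F | F | F | T ||    F    |    T    |       T       |       F        |             F              |              T             
F | F | T | F ||    T    |    T    |       T       |       F        |             F              |              T             
F | F | T | T ||    F    |    T    |       T       |       F        |             F              |              T             
F | T | F | F ||    F    |    T    |       T       |       F        |             F              |              T             
F | T | F | T ||    T    |    T    |       T       |       F        |             F              |              T             
F | T | T | F ||    F    |    T    |       T       |       F        |             F              |              T             
F | T | T | T ||    T    |    T    |       T       |       F        |             F              |              T             
T | F | F | F ||    T    |    T    |       F       |       T        |             T              |              F             
T | F | F | T ||    F    |    T    |       F       |       T        |             F              |              T             
T | F | T | F ||    T    |    T    |       F       |       T        |             T              |              F             
T | F | T | T ||    F    |    T    |       F       |       T        |             F              |              T             
T | T | F | F ||    F    |    T    |       F       |       T        |             F              |              T             
T | T | F | T ||    T    |    T    |       F       |       T        |             T              |              F             
T | T | T | F ||    F    |    T    |       F       |       T        |             F              |              T             
T | T | T | T ||    T    |    T    |       F       |       T        |             T              |              F             
The formula is true on 12 of the 16 rows.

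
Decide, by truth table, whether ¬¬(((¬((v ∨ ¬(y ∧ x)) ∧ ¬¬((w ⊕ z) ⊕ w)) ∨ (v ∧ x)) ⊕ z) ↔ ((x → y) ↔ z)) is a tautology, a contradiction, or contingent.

contingent

x | y | z | w | v | φ
- | - | - | - | - | -
T | T | T | T | T | F
T | T | T | T | F | F
T | T | T | F | T | F
T | T | T | F | F | F
T | T | F | T | T | F
T | T | F | T | F | F
T | T | F | F | T | F
T | T | F | F | F | F
T | F | T | T | T | T
T | F | T | T | F | F
T | F | T | F | T | T
T | F | T | F | F | F
T | F | F | T | T | T
T | F | F | T | F | T
T | F | F | F | T | T
T | F | F | F | F | T
F | T | T | T | T | T
F | T | T | T | F | T
F | T | T | F | T | T
F | T | T | F | F | T
F | T | F | T | T | F
F | T | F | T | F | F
F | T | F | F | T | F
F | T | F | F | F | F
F | F | T | T | T | T
F | F | T | T | F | T
F | F | T | F | T | T
F | F | T | F | F | T
F | F | F | T | T | F
F | F | F | T | F | F
F | F | F | F | T | F
F | F | F | F | F | F
14 of 32 rows are T, so the formula is contingent.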